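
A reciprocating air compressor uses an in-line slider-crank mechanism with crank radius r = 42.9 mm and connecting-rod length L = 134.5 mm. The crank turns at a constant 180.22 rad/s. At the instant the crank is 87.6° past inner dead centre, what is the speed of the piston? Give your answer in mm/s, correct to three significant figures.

ω = 180.2 rad/s
For an in-line slider-crank, x = r cosθ + √(L² − r² sin²θ), so v = −rω sinθ·[1 + r cosθ/√(L² − r² sin²θ)].
With r = 0.0429 m, L = 0.1345 m, θ = 87.6°: √(L² − r² sin²θ) = 0.12749 m.
v = −0.0429·180.2·0.99912·[1 + 0.0429·0.04188/0.12749] = -7.8335 m/s.
|v| = 7.8335 m/s = 7833.5 mm/s.

7830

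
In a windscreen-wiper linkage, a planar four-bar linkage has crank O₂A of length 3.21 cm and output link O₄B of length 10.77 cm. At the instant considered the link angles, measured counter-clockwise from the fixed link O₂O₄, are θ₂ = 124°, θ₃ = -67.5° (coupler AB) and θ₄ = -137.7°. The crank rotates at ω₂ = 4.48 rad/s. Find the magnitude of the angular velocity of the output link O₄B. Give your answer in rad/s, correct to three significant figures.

ω₂ = 4.48 rad/s
Differentiating the loop-closure r₂e^{iθ₂}+r₃e^{iθ₃}=r₁+r₄e^{iθ₄} gives r₂ω₂e^{iθ₂}+r₃ω₃e^{iθ₃}=r₄ω₄e^{iθ₄}.
Eliminating the other unknown: ω₄ = r₂ω₂ sin(θ₂−θ₃) / [r₄ sin(θ₄−θ₃)].
Numerator sine = -0.19937; denominator sine = -0.94088.
Result = 0.0321·4.48·(-0.19937) / (0.1077·(-0.94088)) = +0.28294 rad/s; magnitude 0.28294 rad/s.

0.283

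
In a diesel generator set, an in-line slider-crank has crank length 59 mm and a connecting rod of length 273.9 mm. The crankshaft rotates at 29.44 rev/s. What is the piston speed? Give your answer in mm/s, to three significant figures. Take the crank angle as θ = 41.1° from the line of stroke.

ω = 2π·29.4 = 185 rad/s
For an in-line slider-crank, x = r cosθ + √(L² − r² sin²θ), so v = −rω sinθ·[1 + r cosθ/√(L² − r² sin²θ)].
With r = 0.059 m, L = 0.2739 m, θ = 41.1°: √(L² − r² sin²θ) = 0.27114 m.
v = −0.059·185·0.65738·[1 + 0.059·0.75356/0.27114] = -8.3508 m/s.
|v| = 8.3508 m/s = 8350.8 mm/s.

8350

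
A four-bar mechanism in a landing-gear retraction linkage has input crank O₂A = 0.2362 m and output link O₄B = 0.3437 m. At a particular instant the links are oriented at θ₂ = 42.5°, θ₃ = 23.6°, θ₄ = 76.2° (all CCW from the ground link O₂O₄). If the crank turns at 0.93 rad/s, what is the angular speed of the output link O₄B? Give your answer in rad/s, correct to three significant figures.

ω₂ = 0.93 rad/s
Differentiating the loop-closure r₂e^{iθ₂}+r₃e^{iθ₃}=r₁+r₄e^{iθ₄} gives r₂ω₂e^{iθ₂}+r₃ω₃e^{iθ₃}=r₄ω₄e^{iθ₄}.
Eliminating the other unknown: ω₄ = r₂ω₂ sin(θ₂−θ₃) / [r₄ sin(θ₄−θ₃)].
Numerator sine = +0.32392; denominator sine = +0.79441.
Result = 0.2362·0.93·(+0.32392) / (0.3437·(+0.79441)) = +0.2606 rad/s; magnitude 0.2606 rad/s.

0.261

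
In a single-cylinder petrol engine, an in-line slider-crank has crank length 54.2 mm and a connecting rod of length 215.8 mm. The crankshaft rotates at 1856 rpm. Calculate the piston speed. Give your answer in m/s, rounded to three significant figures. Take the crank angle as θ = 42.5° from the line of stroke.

ω = 2π·1856/60 = 194.4 rad/s
For an in-line slider-crank, x = r cosθ + √(L² − r² sin²θ), so v = −rω sinθ·[1 + r cosθ/√(L² − r² sin²θ)].
With r = 0.0542 m, L = 0.2158 m, θ = 42.5°: √(L² − r² sin²θ) = 0.21267 m.
v = −0.0542·194.4·0.67559·[1 + 0.0542·0.73728/0.21267] = -8.4541 m/s.
|v| = 8.4541 m/s.

8.45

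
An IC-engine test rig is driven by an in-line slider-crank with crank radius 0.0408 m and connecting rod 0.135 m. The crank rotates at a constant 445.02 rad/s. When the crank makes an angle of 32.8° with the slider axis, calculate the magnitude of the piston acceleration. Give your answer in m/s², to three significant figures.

7860

ω = 445 rad/s
x(θ) = r cosθ + √(L² − r² sin²θ); with ω constant, a = ω²·d²x/dθ².
d²x/dθ² = −r cosθ − r²(cos2θ)/√u − r⁴ sin²2θ/(4u^{3/2}),  u = L² − r² sin²θ = 0.0177365 m².
Substituting r = 0.0408 m, L = 0.135 m, θ = 32.8°: d²x/dθ² = -0.039702 m.
a = ω²·d²x/dθ² = (445)²·(-0.039702) = -7862.7 m/s²;  |a| = 7862.7 m/s².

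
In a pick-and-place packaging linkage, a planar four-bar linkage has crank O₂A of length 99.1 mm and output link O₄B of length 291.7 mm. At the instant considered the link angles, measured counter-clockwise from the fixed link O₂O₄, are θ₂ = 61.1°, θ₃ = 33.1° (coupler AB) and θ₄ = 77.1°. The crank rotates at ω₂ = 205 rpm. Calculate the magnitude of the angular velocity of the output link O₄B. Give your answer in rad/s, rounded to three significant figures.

ω₂ = 21.47 rad/s (from 205 rpm).
Differentiating the loop-closure r₂e^{iθ₂}+r₃e^{iθ₃}=r₁+r₄e^{iθ₄} gives r₂ω₂e^{iθ₂}+r₃ω₃e^{iθ₃}=r₄ω₄e^{iθ₄}.
Eliminating the other unknown: ω₄ = r₂ω₂ sin(θ₂−θ₃) / [r₄ sin(θ₄−θ₃)].
Numerator sine = +0.46947; denominator sine = +0.69466.
Result = 0.0991·21.47·(+0.46947) / (0.2917·(+0.69466)) = +4.929 rad/s; magnitude 4.929 rad/s.

4.93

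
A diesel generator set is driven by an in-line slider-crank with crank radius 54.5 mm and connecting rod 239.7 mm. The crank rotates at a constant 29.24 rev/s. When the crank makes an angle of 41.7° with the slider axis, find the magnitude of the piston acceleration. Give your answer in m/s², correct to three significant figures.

ω = 2π·29.2 = 183.7 rad/s
x(θ) = r cosθ + √(L² − r² sin²θ); with ω constant, a = ω²·d²x/dθ².
d²x/dθ² = −r cosθ − r²(cos2θ)/√u − r⁴ sin²2θ/(4u^{3/2}),  u = L² − r² sin²θ = 0.0561417 m².
Substituting r = 0.0545 m, L = 0.2397 m, θ = 41.7°: d²x/dθ² = -0.042296 m.
a = ω²·d²x/dθ² = (183.7)²·(-0.042296) = -1427.6 m/s²;  |a| = 1427.6 m/s².

1430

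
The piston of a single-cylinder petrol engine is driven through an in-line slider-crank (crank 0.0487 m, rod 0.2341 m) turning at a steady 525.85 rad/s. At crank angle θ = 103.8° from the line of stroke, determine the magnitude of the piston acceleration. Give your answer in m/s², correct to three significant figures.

5740

ω = 525.9 rad/s
x(θ) = r cosθ + √(L² − r² sin²θ); with ω constant, a = ω²·d²x/dθ².
d²x/dθ² = −r cosθ − r²(cos2θ)/√u − r⁴ sin²2θ/(4u^{3/2}),  u = L² − r² sin²θ = 0.0525661 m².
Substituting r = 0.0487 m, L = 0.2341 m, θ = 103.8°: d²x/dθ² = +0.020759 m.
a = ω²·d²x/dθ² = (525.9)²·(+0.020759) = +5740.2 m/s²;  |a| = 5740.2 m/s².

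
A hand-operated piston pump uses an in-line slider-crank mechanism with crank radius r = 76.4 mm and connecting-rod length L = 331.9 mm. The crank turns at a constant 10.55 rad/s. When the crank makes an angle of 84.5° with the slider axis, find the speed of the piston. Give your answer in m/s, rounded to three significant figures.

ω = 10.55 rad/s
For an in-line slider-crank, x = r cosθ + √(L² − r² sin²θ), so v = −rω sinθ·[1 + r cosθ/√(L² − r² sin²θ)].
With r = 0.0764 m, L = 0.3319 m, θ = 84.5°: √(L² − r² sin²θ) = 0.32307 m.
v = −0.0764·10.55·0.99540·[1 + 0.0764·0.09585/0.32307] = -0.82049 m/s.
|v| = 0.82049 m/s.

0.820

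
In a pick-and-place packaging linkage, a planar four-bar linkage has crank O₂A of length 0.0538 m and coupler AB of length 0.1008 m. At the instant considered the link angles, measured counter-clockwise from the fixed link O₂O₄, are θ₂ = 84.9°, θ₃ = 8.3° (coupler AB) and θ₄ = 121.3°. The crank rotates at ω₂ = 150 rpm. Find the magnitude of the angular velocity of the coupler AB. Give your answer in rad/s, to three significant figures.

ω₂ = 15.71 rad/s (from 150 rpm).
Differentiating the loop-closure r₂e^{iθ₂}+r₃e^{iθ₃}=r₁+r₄e^{iθ₄} gives r₂ω₂e^{iθ₂}+r₃ω₃e^{iθ₃}=r₄ω₄e^{iθ₄}.
Eliminating the other unknown: ω₃ = r₂ω₂ sin(θ₄−θ₂) / [r₃ sin(θ₃−θ₄)].
Numerator sine = +0.59342; denominator sine = -0.92050.
Result = 0.0538·15.71·(+0.59342) / (0.1008·(-0.92050)) = -5.4048 rad/s; magnitude 5.4048 rad/s.

5.40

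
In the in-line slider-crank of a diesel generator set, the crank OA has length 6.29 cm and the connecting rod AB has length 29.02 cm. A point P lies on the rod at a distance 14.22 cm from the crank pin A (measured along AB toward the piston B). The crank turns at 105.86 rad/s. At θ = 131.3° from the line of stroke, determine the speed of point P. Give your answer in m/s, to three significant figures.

5.16

ω = 105.9 rad/s.  Crank-pin speed |V_A| = rω = 6.6586 m/s, perpendicular to OA.
Rod angle: sinφ = −(r/L) sinθ ⇒ φ = -9.371°; ω_rod = −rω cosθ/√(L²−r²sin²θ) = +15.348 rad/s.
V_P = V_A + ω_rod × AP, with AP = 0.1422 m along the rod.
Components: V_Px = −rω sinθ − a·ω_rod·sinφ = -4.647 m/s;  V_Py = rω cosθ + a·ω_rod·cosφ = -2.2413 m/s.
|V_P| = √(V_Px² + V_Py²) = 5.1592 m/s.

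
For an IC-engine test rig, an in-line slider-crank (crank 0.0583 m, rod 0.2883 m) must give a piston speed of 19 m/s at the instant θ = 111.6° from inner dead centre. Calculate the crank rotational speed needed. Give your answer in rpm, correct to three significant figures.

For an in-line slider-crank, |v_piston| = rω|sinθ|·[1 + r cosθ/√(L² − r² sin²θ)].
With r = 0.0583 m, L = 0.2883 m, θ = 111.6°: the bracketed kinematic factor |dx/dθ| = 0.050097 m.
ω = v/|dx/dθ| = 19/0.050097 = 379.26 rad/s.
N = 60ω/(2π) = 3621.7 rpm.

3620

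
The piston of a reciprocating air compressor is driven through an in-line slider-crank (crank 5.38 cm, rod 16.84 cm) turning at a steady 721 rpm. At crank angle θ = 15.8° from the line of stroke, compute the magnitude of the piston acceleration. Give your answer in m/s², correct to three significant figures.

380

ω = 2π·721/60 = 75.5 rad/s
x(θ) = r cosθ + √(L² − r² sin²θ); with ω constant, a = ω²·d²x/dθ².
d²x/dθ² = −r cosθ − r²(cos2θ)/√u − r⁴ sin²2θ/(4u^{3/2}),  u = L² − r² sin²θ = 0.028144 m².
Substituting r = 0.0538 m, L = 0.1684 m, θ = 15.8°: d²x/dθ² = -0.066584 m.
a = ω²·d²x/dθ² = (75.5)²·(-0.066584) = -379.58 m/s²;  |a| = 379.58 m/s².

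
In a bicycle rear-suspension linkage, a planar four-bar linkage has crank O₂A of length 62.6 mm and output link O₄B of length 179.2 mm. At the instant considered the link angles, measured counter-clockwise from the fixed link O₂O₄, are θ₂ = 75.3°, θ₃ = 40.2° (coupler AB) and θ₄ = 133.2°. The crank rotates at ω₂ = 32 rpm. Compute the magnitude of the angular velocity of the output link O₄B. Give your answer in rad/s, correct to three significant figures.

0.674

ω₂ = 3.351 rad/s (from 32 rpm).
Differentiating the loop-closure r₂e^{iθ₂}+r₃e^{iθ₃}=r₁+r₄e^{iθ₄} gives r₂ω₂e^{iθ₂}+r₃ω₃e^{iθ₃}=r₄ω₄e^{iθ₄}.
Eliminating the other unknown: ω₄ = r₂ω₂ sin(θ₂−θ₃) / [r₄ sin(θ₄−θ₃)].
Numerator sine = +0.57501; denominator sine = +0.99863.
Result = 0.0626·3.351·(+0.57501) / (0.1792·(+0.99863)) = +0.67403 rad/s; magnitude 0.67403 rad/s.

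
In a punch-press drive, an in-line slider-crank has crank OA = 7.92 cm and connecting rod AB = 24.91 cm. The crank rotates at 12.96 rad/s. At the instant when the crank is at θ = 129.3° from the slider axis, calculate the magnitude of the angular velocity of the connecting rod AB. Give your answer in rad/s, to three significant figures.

ω = 12.96 rad/s
The rod makes angle φ with the slider axis where L sinφ = r sinθ; differentiating, L cosφ·φ̇ = r ω cosθ.
L cosφ = √(L² − r² sin²θ) = 0.24144 m.
|ω_rod| = r ω |cosθ| / √(L² − r² sin²θ) = 0.0792·12.96·0.63338/0.24144 = 2.6927 rad/s.

2.69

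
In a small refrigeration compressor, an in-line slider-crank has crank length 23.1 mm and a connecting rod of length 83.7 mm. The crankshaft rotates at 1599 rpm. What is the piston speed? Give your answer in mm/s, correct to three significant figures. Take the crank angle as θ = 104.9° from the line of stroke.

ω = 2π·1599/60 = 167.4 rad/s
For an in-line slider-crank, x = r cosθ + √(L² − r² sin²θ), so v = −rω sinθ·[1 + r cosθ/√(L² − r² sin²θ)].
With r = 0.0231 m, L = 0.0837 m, θ = 104.9°: √(L² − r² sin²θ) = 0.080668 m.
v = −0.0231·167.4·0.96638·[1 + 0.0231·-0.25713/0.080668] = -3.4627 m/s.
|v| = 3.4627 m/s = 3462.7 mm/s.

3460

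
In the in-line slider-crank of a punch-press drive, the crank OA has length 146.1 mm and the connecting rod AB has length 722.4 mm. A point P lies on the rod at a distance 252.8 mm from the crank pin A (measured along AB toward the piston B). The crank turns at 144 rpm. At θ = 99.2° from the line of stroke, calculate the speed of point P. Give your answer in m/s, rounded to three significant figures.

ω = 15.08 rad/s.  Crank-pin speed |V_A| = rω = 2.2031 m/s, perpendicular to OA.
Rod angle: sinφ = −(r/L) sinθ ⇒ φ = -11.516°; ω_rod = −rω cosθ/√(L²−r²sin²θ) = +0.49761 rad/s.
V_P = V_A + ω_rod × AP, with AP = 0.2528 m along the rod.
Components: V_Px = −rω sinθ − a·ω_rod·sinφ = -2.1497 m/s;  V_Py = rω cosθ + a·ω_rod·cosφ = -0.22898 m/s.
|V_P| = √(V_Px² + V_Py²) = 2.1618 m/s.

2.16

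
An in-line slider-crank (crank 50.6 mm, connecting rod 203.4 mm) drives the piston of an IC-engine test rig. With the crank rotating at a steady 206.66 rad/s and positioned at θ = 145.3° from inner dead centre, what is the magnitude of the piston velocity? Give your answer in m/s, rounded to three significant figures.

ω = 206.7 rad/s
For an in-line slider-crank, x = r cosθ + √(L² − r² sin²θ), so v = −rω sinθ·[1 + r cosθ/√(L² − r² sin²θ)].
With r = 0.0506 m, L = 0.2034 m, θ = 145.3°: √(L² − r² sin²θ) = 0.20135 m.
v = −0.0506·206.7·0.56928·[1 + 0.0506·-0.82214/0.20135] = -4.723 m/s.
|v| = 4.723 m/s.

4.72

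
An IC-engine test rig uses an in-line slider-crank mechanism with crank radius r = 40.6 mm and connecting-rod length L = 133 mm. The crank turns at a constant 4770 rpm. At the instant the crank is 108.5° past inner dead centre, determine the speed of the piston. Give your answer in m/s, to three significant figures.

17.3

ω = 2π·4770/60 = 499.5 rad/s
For an in-line slider-crank, x = r cosθ + √(L² − r² sin²θ), so v = −rω sinθ·[1 + r cosθ/√(L² − r² sin²θ)].
With r = 0.0406 m, L = 0.133 m, θ = 108.5°: √(L² − r² sin²θ) = 0.12731 m.
v = −0.0406·499.5·0.94832·[1 + 0.0406·-0.31730/0.12731] = -17.286 m/s.
|v| = 17.286 m/s.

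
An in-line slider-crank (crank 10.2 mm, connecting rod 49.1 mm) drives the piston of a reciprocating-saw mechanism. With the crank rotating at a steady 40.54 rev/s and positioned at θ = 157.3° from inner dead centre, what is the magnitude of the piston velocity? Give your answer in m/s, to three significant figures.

0.810

ω = 2π·40.5 = 254.7 rad/s
For an in-line slider-crank, x = r cosθ + √(L² − r² sin²θ), so v = −rω sinθ·[1 + r cosθ/√(L² − r² sin²θ)].
With r = 0.0102 m, L = 0.0491 m, θ = 157.3°: √(L² − r² sin²θ) = 0.048942 m.
v = −0.0102·254.7·0.38591·[1 + 0.0102·-0.92254/0.048942] = -0.80987 m/s.
|v| = 0.80987 m/s.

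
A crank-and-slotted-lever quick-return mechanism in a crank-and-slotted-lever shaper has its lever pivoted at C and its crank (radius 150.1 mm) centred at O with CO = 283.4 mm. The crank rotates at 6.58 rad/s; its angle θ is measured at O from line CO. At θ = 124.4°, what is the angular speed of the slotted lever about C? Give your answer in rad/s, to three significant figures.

ω = 6.58 rad/s
Crank pin A relative to C: A = (d + r cosθ, r sinθ); lever angle φ = atan2(r sinθ, d + r cosθ).
Differentiating tanφ: φ̇ = rω(d cosθ + r)/(d² + r² + 2dr cosθ).
d² + r² + 2dr cosθ = |CA|² = 0.0547801 m²;  d cosθ + r = -0.010012 m.
|ω_lever| = |0.1501·6.58·-0.010012| / 0.0547801 = 0.18051 rad/s.

0.181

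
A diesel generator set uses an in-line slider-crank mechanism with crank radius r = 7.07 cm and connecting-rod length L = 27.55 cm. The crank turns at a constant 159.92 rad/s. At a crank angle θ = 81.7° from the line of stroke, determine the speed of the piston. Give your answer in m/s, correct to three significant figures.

ω = 159.9 rad/s
For an in-line slider-crank, x = r cosθ + √(L² − r² sin²θ), so v = −rω sinθ·[1 + r cosθ/√(L² − r² sin²θ)].
With r = 0.0707 m, L = 0.2755 m, θ = 81.7°: √(L² − r² sin²θ) = 0.26647 m.
v = −0.0707·159.9·0.98953·[1 + 0.0707·0.14436/0.26647] = -11.616 m/s.
|v| = 11.616 m/s.

11.6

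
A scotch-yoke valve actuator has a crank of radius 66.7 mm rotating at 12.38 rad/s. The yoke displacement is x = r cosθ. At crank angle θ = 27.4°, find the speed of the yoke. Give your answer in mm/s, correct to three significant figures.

380

ω = 12.38 rad/s
x = r cosθ ⇒ ẋ = −rω sinθ.
|v| = rω|sinθ| = 0.0667·12.38·|sin 27.4°| = 0.38001 m/s = 380.01 mm/s.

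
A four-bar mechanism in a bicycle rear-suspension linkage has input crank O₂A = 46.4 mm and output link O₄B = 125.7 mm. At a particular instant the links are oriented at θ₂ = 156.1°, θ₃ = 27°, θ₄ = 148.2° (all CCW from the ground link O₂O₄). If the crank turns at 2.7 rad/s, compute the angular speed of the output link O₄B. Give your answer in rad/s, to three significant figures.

0.904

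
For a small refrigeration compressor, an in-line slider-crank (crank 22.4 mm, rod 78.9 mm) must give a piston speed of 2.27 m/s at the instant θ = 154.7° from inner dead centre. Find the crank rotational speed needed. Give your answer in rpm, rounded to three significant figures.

3050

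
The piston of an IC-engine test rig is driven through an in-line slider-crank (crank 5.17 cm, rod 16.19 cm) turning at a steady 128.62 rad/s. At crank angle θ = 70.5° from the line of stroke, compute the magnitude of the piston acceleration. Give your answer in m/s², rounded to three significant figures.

ω = 128.6 rad/s
x(θ) = r cosθ + √(L² − r² sin²θ); with ω constant, a = ω²·d²x/dθ².
d²x/dθ² = −r cosθ − r²(cos2θ)/√u − r⁴ sin²2θ/(4u^{3/2}),  u = L² − r² sin²θ = 0.0238366 m².
Substituting r = 0.0517 m, L = 0.1619 m, θ = 70.5°: d²x/dθ² = -0.0039957 m.
a = ω²·d²x/dθ² = (128.6)²·(-0.0039957) = -66.101 m/s²;  |a| = 66.101 m/s².

66.1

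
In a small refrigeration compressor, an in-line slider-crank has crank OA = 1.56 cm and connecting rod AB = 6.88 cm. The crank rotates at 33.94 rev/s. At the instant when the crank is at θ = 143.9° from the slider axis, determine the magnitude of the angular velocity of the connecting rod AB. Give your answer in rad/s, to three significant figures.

39.4

ω = 213.3 rad/s (converted from 33.94 rev/s).
The rod makes angle φ with the slider axis where L sinφ = r sinθ; differentiating, L cosφ·φ̇ = r ω cosθ.
L cosφ = √(L² − r² sin²θ) = 0.068183 m.
|ω_rod| = r ω |cosθ| / √(L² − r² sin²θ) = 0.0156·213.3·0.80799/0.068183 = 39.423 rad/s.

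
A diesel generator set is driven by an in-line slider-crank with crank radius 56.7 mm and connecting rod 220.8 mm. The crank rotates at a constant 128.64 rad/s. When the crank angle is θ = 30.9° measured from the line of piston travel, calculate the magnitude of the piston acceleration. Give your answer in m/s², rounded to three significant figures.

ω = 128.6 rad/s
x(θ) = r cosθ + √(L² − r² sin²θ); with ω constant, a = ω²·d²x/dθ².
d²x/dθ² = −r cosθ − r²(cos2θ)/√u − r⁴ sin²2θ/(4u^{3/2}),  u = L² − r² sin²θ = 0.0479048 m².
Substituting r = 0.0567 m, L = 0.2208 m, θ = 30.9°: d²x/dθ² = -0.055785 m.
a = ω²·d²x/dθ² = (128.6)²·(-0.055785) = -923.14 m/s²;  |a| = 923.14 m/s².

923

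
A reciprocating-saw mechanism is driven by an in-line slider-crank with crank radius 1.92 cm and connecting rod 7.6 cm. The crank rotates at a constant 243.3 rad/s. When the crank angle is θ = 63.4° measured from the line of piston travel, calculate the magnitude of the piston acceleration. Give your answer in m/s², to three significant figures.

336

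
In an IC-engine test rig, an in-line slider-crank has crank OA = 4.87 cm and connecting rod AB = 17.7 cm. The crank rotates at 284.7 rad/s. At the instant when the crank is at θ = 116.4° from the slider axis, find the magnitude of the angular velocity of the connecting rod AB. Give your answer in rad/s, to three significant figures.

35.9

ω = 284.7 rad/s
The rod makes angle φ with the slider axis where L sinφ = r sinθ; differentiating, L cosφ·φ̇ = r ω cosθ.
L cosφ = √(L² − r² sin²θ) = 0.17154 m.
|ω_rod| = r ω |cosθ| / √(L² − r² sin²θ) = 0.0487·284.7·0.44464/0.17154 = 35.938 rad/s.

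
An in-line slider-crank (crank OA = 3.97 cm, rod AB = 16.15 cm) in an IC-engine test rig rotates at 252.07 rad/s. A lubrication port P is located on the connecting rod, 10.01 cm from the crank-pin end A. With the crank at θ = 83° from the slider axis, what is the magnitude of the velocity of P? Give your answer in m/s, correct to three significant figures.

ω = 252.1 rad/s.  Crank-pin speed |V_A| = rω = 10.007 m/s, perpendicular to OA.
Rod angle: sinφ = −(r/L) sinθ ⇒ φ = -14.122°; ω_rod = −rω cosθ/√(L²−r²sin²θ) = -7.7868 rad/s.
V_P = V_A + ω_rod × AP, with AP = 0.1001 m along the rod.
Components: V_Px = −rω sinθ − a·ω_rod·sinφ = -10.123 m/s;  V_Py = rω cosθ + a·ω_rod·cosφ = +0.46366 m/s.
|V_P| = √(V_Px² + V_Py²) = 10.133 m/s.

10.1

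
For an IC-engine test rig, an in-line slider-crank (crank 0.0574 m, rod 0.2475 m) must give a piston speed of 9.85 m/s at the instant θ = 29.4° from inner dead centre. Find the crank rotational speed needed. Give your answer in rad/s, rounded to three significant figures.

For an in-line slider-crank, |v_piston| = rω|sinθ|·[1 + r cosθ/√(L² − r² sin²θ)].
With r = 0.0574 m, L = 0.2475 m, θ = 29.4°: the bracketed kinematic factor |dx/dθ| = 0.033909 m.
ω = v/|dx/dθ| = 9.85/0.033909 = 290.49 rad/s.

290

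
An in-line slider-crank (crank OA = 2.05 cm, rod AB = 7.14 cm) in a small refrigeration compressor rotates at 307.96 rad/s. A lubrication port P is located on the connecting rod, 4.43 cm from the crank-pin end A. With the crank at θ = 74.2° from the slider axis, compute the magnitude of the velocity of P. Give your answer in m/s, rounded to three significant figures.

ω = 308 rad/s.  Crank-pin speed |V_A| = rω = 6.3132 m/s, perpendicular to OA.
Rod angle: sinφ = −(r/L) sinθ ⇒ φ = -16.038°; ω_rod = −rω cosθ/√(L²−r²sin²θ) = -25.05 rad/s.
V_P = V_A + ω_rod × AP, with AP = 0.0443 m along the rod.
Components: V_Px = −rω sinθ − a·ω_rod·sinφ = -6.3812 m/s;  V_Py = rω cosθ + a·ω_rod·cosφ = +0.65243 m/s.
|V_P| = √(V_Px² + V_Py²) = 6.4145 m/s.

6.41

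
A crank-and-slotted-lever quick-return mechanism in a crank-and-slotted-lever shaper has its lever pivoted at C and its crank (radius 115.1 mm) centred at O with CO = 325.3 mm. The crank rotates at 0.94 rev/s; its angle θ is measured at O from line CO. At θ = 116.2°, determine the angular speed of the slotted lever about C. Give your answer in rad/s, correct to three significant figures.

ω = 5.906 rad/s (from 0.94 rev/s).
Crank pin A relative to C: A = (d + r cosθ, r sinθ); lever angle φ = atan2(r sinθ, d + r cosθ).
Differentiating tanφ: φ̇ = rω(d cosθ + r)/(d² + r² + 2dr cosθ).
d² + r² + 2dr cosθ = |CA|² = 0.0860063 m²;  d cosθ + r = -0.028522 m.
|ω_lever| = |0.1151·5.906·-0.028522| / 0.0860063 = 0.22544 rad/s.

0.225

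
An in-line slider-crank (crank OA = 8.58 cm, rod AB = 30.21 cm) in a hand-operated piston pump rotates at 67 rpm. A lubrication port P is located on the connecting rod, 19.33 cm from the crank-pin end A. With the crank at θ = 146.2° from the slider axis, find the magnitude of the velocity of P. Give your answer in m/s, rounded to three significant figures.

ω = 7.016 rad/s.  Crank-pin speed |V_A| = rω = 0.60199 m/s, perpendicular to OA.
Rod angle: sinφ = −(r/L) sinθ ⇒ φ = -9.091°; ω_rod = −rω cosθ/√(L²−r²sin²θ) = +1.677 rad/s.
V_P = V_A + ω_rod × AP, with AP = 0.1933 m along the rod.
Components: V_Px = −rω sinθ − a·ω_rod·sinφ = -0.28367 m/s;  V_Py = rω cosθ + a·ω_rod·cosφ = -0.18016 m/s.
|V_P| = √(V_Px² + V_Py²) = 0.33605 m/s.

0.336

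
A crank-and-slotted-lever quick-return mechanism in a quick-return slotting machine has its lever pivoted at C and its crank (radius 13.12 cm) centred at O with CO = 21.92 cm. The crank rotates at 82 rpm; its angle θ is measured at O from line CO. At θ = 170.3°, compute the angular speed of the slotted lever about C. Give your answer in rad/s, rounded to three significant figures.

ω = 8.587 rad/s (from 82 rpm).
Crank pin A relative to C: A = (d + r cosθ, r sinθ); lever angle φ = atan2(r sinθ, d + r cosθ).
Differentiating tanφ: φ̇ = rω(d cosθ + r)/(d² + r² + 2dr cosθ).
d² + r² + 2dr cosθ = |CA|² = 0.00856631 m²;  d cosθ + r = -0.084866 m.
|ω_lever| = |0.1312·8.587·-0.084866| / 0.00856631 = 11.161 rad/s.

11.2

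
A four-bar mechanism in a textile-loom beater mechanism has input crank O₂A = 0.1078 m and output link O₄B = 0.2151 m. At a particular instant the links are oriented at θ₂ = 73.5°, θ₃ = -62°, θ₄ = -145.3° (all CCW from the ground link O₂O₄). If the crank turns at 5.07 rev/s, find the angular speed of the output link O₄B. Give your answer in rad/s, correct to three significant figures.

11.3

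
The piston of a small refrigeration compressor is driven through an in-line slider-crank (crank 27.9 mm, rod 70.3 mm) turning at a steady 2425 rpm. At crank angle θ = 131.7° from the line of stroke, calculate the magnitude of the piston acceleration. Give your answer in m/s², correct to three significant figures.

1250

ω = 2π·2425/60 = 253.9 rad/s
x(θ) = r cosθ + √(L² − r² sin²θ); with ω constant, a = ω²·d²x/dθ².
d²x/dθ² = −r cosθ − r²(cos2θ)/√u − r⁴ sin²2θ/(4u^{3/2}),  u = L² − r² sin²θ = 0.00450815 m².
Substituting r = 0.0279 m, L = 0.0703 m, θ = 131.7°: d²x/dθ² = +0.019399 m.
a = ω²·d²x/dθ² = (253.9)²·(+0.019399) = +1251 m/s²;  |a| = 1251 m/s².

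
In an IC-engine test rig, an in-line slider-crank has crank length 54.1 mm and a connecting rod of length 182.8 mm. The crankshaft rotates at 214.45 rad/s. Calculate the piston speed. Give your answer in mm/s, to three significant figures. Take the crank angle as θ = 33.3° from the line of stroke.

ω = 214.4 rad/s
For an in-line slider-crank, x = r cosθ + √(L² − r² sin²θ), so v = −rω sinθ·[1 + r cosθ/√(L² − r² sin²θ)].
With r = 0.0541 m, L = 0.1828 m, θ = 33.3°: √(L² − r² sin²θ) = 0.18037 m.
v = −0.0541·214.4·0.54902·[1 + 0.0541·0.83581/0.18037] = -7.9664 m/s.
|v| = 7.9664 m/s = 7966.4 mm/s.

7970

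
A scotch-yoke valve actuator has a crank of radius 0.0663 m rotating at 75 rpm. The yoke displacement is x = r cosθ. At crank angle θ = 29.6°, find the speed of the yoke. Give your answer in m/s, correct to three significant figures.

0.257

ω = 7.854 rad/s (from 75 rpm).
x = r cosθ ⇒ ẋ = −rω sinθ.
|v| = rω|sinθ| = 0.0663·7.854·|sin 29.6°| = 0.2572 m/s.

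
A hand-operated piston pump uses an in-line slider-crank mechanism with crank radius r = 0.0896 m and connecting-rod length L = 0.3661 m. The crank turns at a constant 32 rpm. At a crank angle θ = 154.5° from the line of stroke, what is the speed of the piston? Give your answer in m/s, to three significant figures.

0.101

ω = 2π·32/60 = 3.351 rad/s
For an in-line slider-crank, x = r cosθ + √(L² − r² sin²θ), so v = −rω sinθ·[1 + r cosθ/√(L² − r² sin²θ)].
With r = 0.0896 m, L = 0.3661 m, θ = 154.5°: √(L² − r² sin²θ) = 0.36406 m.
v = −0.0896·3.351·0.43051·[1 + 0.0896·-0.90259/0.36406] = -0.10055 m/s.
|v| = 0.10055 m/s.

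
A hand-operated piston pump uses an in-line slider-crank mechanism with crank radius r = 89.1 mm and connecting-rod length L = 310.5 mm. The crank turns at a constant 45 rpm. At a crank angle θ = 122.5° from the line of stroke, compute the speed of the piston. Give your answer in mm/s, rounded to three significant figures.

298

ω = 2π·45/60 = 4.712 rad/s
For an in-line slider-crank, x = r cosθ + √(L² − r² sin²θ), so v = −rω sinθ·[1 + r cosθ/√(L² − r² sin²θ)].
With r = 0.0891 m, L = 0.3105 m, θ = 122.5°: √(L² − r² sin²θ) = 0.30127 m.
v = −0.0891·4.712·0.84339·[1 + 0.0891·-0.53730/0.30127] = -0.29785 m/s.
|v| = 0.29785 m/s = 297.85 mm/s.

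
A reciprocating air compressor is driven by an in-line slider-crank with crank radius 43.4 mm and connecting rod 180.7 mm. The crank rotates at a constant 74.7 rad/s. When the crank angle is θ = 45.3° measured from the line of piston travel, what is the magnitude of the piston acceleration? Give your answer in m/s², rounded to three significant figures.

171

ω = 74.7 rad/s
x(θ) = r cosθ + √(L² − r² sin²θ); with ω constant, a = ω²·d²x/dθ².
d²x/dθ² = −r cosθ − r²(cos2θ)/√u − r⁴ sin²2θ/(4u^{3/2}),  u = L² − r² sin²θ = 0.0317008 m².
Substituting r = 0.0434 m, L = 0.1807 m, θ = 45.3°: d²x/dθ² = -0.030574 m.
a = ω²·d²x/dθ² = (74.7)²·(-0.030574) = -170.6 m/s²;  |a| = 170.6 m/s².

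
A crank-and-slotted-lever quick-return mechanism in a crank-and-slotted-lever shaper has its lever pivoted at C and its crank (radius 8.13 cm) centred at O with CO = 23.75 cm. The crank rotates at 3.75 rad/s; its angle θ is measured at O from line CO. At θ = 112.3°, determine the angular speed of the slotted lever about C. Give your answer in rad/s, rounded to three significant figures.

0.0556

ω = 3.75 rad/s
Crank pin A relative to C: A = (d + r cosθ, r sinθ); lever angle φ = atan2(r sinθ, d + r cosθ).
Differentiating tanφ: φ̇ = rω(d cosθ + r)/(d² + r² + 2dr cosθ).
d² + r² + 2dr cosθ = |CA|² = 0.0483623 m²;  d cosθ + r = -0.0088208 m.
|ω_lever| = |0.0813·3.75·-0.0088208| / 0.0483623 = 0.055606 rad/s.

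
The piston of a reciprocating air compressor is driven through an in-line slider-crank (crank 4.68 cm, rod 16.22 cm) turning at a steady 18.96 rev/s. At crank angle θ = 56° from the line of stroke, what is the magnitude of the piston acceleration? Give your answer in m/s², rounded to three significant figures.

301

ω = 2π·19 = 119.1 rad/s
x(θ) = r cosθ + √(L² − r² sin²θ); with ω constant, a = ω²·d²x/dθ².
d²x/dθ² = −r cosθ − r²(cos2θ)/√u − r⁴ sin²2θ/(4u^{3/2}),  u = L² − r² sin²θ = 0.0248035 m².
Substituting r = 0.0468 m, L = 0.1622 m, θ = 56°: d²x/dθ² = -0.021224 m.
a = ω²·d²x/dθ² = (119.1)²·(-0.021224) = -301.21 m/s²;  |a| = 301.21 m/s².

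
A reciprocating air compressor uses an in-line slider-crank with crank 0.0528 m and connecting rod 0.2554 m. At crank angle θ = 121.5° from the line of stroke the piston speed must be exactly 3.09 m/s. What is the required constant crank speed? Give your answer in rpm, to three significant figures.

736

For an in-line slider-crank, |v_piston| = rω|sinθ|·[1 + r cosθ/√(L² − r² sin²θ)].
With r = 0.0528 m, L = 0.2554 m, θ = 121.5°: the bracketed kinematic factor |dx/dθ| = 0.040079 m.
ω = v/|dx/dθ| = 3.09/0.040079 = 77.098 rad/s.
N = 60ω/(2π) = 736.23 rpm.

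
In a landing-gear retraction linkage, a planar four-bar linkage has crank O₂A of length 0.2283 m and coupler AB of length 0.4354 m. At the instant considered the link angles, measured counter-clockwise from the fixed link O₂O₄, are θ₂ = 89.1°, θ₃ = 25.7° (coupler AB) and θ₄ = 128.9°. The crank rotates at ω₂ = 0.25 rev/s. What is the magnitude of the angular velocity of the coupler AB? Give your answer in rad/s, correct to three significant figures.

ω₂ = 1.571 rad/s (from 0.25 rev/s).
Differentiating the loop-closure r₂e^{iθ₂}+r₃e^{iθ₃}=r₁+r₄e^{iθ₄} gives r₂ω₂e^{iθ₂}+r₃ω₃e^{iθ₃}=r₄ω₄e^{iθ₄}.
Eliminating the other unknown: ω₃ = r₂ω₂ sin(θ₄−θ₂) / [r₃ sin(θ₃−θ₄)].
Numerator sine = +0.64011; denominator sine = -0.97358.
Result = 0.2283·1.571·(+0.64011) / (0.4354·(-0.97358)) = -0.54153 rad/s; magnitude 0.54153 rad/s.

0.542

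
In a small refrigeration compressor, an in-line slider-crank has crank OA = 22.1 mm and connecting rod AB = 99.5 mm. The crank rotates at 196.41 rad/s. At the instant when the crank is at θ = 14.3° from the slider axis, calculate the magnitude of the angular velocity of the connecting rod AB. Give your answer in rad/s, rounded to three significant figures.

ω = 196.4 rad/s
The rod makes angle φ with the slider axis where L sinφ = r sinθ; differentiating, L cosφ·φ̇ = r ω cosθ.
L cosφ = √(L² − r² sin²θ) = 0.09935 m.
|ω_rod| = r ω |cosθ| / √(L² − r² sin²θ) = 0.0221·196.4·0.96902/0.09935 = 42.337 rad/s.

42.3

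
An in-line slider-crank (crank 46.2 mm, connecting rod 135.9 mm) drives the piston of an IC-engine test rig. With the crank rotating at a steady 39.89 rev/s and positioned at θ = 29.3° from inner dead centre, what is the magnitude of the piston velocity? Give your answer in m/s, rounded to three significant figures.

7.37

ω = 2π·39.9 = 250.6 rad/s
For an in-line slider-crank, x = r cosθ + √(L² − r² sin²θ), so v = −rω sinθ·[1 + r cosθ/√(L² − r² sin²θ)].
With r = 0.0462 m, L = 0.1359 m, θ = 29.3°: √(L² − r² sin²θ) = 0.13401 m.
v = −0.0462·250.6·0.48938·[1 + 0.0462·0.87207/0.13401] = -7.3705 m/s.
|v| = 7.3705 m/s.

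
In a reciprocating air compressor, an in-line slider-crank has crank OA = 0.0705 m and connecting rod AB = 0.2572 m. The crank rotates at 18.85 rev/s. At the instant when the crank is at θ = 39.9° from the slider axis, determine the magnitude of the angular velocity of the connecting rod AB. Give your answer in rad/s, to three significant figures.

25.3

ω = 118.4 rad/s (converted from 18.85 rev/s).
The rod makes angle φ with the slider axis where L sinφ = r sinθ; differentiating, L cosφ·φ̇ = r ω cosθ.
L cosφ = √(L² − r² sin²θ) = 0.25319 m.
|ω_rod| = r ω |cosθ| / √(L² − r² sin²θ) = 0.0705·118.4·0.76717/0.25319 = 25.3 rad/s.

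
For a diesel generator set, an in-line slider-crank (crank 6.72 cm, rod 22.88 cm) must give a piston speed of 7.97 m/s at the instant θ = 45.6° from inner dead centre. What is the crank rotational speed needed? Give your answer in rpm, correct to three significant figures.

1310

For an in-line slider-crank, |v_piston| = rω|sinθ|·[1 + r cosθ/√(L² − r² sin²θ)].
With r = 0.0672 m, L = 0.2288 m, θ = 45.6°: the bracketed kinematic factor |dx/dθ| = 0.058104 m.
ω = v/|dx/dθ| = 7.97/0.058104 = 137.17 rad/s.
N = 60ω/(2π) = 1309.9 rpm.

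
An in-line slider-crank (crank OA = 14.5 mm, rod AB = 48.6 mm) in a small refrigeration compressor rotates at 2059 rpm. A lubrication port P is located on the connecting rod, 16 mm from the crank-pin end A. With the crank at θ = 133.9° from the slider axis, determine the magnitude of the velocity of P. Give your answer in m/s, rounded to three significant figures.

2.55

ω = 215.6 rad/s.  Crank-pin speed |V_A| = rω = 3.1265 m/s, perpendicular to OA.
Rod angle: sinφ = −(r/L) sinθ ⇒ φ = -12.414°; ω_rod = −rω cosθ/√(L²−r²sin²θ) = +45.675 rad/s.
V_P = V_A + ω_rod × AP, with AP = 0.016 m along the rod.
Components: V_Px = −rω sinθ − a·ω_rod·sinφ = -2.0957 m/s;  V_Py = rω cosθ + a·ω_rod·cosφ = -1.4542 m/s.
|V_P| = √(V_Px² + V_Py²) = 2.5508 m/s.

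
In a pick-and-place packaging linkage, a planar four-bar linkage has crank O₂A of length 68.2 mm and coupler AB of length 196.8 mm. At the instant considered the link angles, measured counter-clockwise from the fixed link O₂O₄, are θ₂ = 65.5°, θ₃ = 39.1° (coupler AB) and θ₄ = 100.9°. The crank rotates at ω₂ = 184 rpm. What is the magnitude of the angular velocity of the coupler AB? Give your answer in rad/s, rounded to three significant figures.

ω₂ = 19.27 rad/s (from 184 rpm).
Differentiating the loop-closure r₂e^{iθ₂}+r₃e^{iθ₃}=r₁+r₄e^{iθ₄} gives r₂ω₂e^{iθ₂}+r₃ω₃e^{iθ₃}=r₄ω₄e^{iθ₄}.
Eliminating the other unknown: ω₃ = r₂ω₂ sin(θ₄−θ₂) / [r₃ sin(θ₃−θ₄)].
Numerator sine = +0.57928; denominator sine = -0.88130.
Result = 0.0682·19.27·(+0.57928) / (0.1968·(-0.88130)) = -4.389 rad/s; magnitude 4.389 rad/s.

4.39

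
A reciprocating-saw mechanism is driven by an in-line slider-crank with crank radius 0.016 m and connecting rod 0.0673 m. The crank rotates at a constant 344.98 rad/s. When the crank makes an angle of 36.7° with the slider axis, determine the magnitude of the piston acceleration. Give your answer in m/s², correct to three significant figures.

ω = 345 rad/s
x(θ) = r cosθ + √(L² − r² sin²θ); with ω constant, a = ω²·d²x/dθ².
d²x/dθ² = −r cosθ − r²(cos2θ)/√u − r⁴ sin²2θ/(4u^{3/2}),  u = L² − r² sin²θ = 0.00443786 m².
Substituting r = 0.016 m, L = 0.0673 m, θ = 36.7°: d²x/dθ² = -0.013977 m.
a = ω²·d²x/dθ² = (345)²·(-0.013977) = -1663.4 m/s²;  |a| = 1663.4 m/s².

1660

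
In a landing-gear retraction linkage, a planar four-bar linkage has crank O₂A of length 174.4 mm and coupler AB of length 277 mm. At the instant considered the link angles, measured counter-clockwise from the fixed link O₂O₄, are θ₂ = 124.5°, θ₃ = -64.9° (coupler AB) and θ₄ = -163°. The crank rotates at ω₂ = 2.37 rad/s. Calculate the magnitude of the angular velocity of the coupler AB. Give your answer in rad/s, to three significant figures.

ω₂ = 2.37 rad/s
Differentiating the loop-closure r₂e^{iθ₂}+r₃e^{iθ₃}=r₁+r₄e^{iθ₄} gives r₂ω₂e^{iθ₂}+r₃ω₃e^{iθ₃}=r₄ω₄e^{iθ₄}.
Eliminating the other unknown: ω₃ = r₂ω₂ sin(θ₄−θ₂) / [r₃ sin(θ₃−θ₄)].
Numerator sine = +0.95372; denominator sine = +0.99002.
Result = 0.1744·2.37·(+0.95372) / (0.277·(+0.99002)) = +1.4374 rad/s; magnitude 1.4374 rad/s.

1.44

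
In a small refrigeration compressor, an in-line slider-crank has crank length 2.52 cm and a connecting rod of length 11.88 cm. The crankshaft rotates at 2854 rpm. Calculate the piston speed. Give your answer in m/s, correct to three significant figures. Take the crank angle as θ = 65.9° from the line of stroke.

ω = 2π·2854/60 = 298.9 rad/s
For an in-line slider-crank, x = r cosθ + √(L² − r² sin²θ), so v = −rω sinθ·[1 + r cosθ/√(L² − r² sin²θ)].
With r = 0.0252 m, L = 0.1188 m, θ = 65.9°: √(L² − r² sin²θ) = 0.11655 m.
v = −0.0252·298.9·0.91283·[1 + 0.0252·0.40833/0.11655] = -7.482 m/s.
|v| = 7.482 m/s.

7.48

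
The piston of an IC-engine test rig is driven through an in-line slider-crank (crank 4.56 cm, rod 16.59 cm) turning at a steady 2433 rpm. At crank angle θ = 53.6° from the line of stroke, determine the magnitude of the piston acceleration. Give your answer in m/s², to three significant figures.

1520

ω = 2π·2433/60 = 254.8 rad/s
x(θ) = r cosθ + √(L² − r² sin²θ); with ω constant, a = ω²·d²x/dθ².
d²x/dθ² = −r cosθ − r²(cos2θ)/√u − r⁴ sin²2θ/(4u^{3/2}),  u = L² − r² sin²θ = 0.0261757 m².
Substituting r = 0.0456 m, L = 0.1659 m, θ = 53.6°: d²x/dθ² = -0.023492 m.
a = ω²·d²x/dθ² = (254.8)²·(-0.023492) = -1525 m/s²;  |a| = 1525 m/s².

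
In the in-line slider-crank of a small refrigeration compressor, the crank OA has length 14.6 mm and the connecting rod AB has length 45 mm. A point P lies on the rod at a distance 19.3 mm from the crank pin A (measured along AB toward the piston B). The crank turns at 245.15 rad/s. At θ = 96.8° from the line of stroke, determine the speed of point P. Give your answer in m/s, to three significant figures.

ω = 245.2 rad/s.  Crank-pin speed |V_A| = rω = 3.5792 m/s, perpendicular to OA.
Rod angle: sinφ = −(r/L) sinθ ⇒ φ = -18.794°; ω_rod = −rω cosθ/√(L²−r²sin²θ) = +9.9479 rad/s.
V_P = V_A + ω_rod × AP, with AP = 0.0193 m along the rod.
Components: V_Px = −rω sinθ − a·ω_rod·sinφ = -3.4922 m/s;  V_Py = rω cosθ + a·ω_rod·cosφ = -0.24203 m/s.
|V_P| = √(V_Px² + V_Py²) = 3.5005 m/s.

3.50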